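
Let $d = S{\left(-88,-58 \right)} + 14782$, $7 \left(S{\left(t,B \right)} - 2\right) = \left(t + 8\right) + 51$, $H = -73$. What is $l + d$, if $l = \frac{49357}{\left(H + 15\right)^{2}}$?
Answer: $\frac{348381575}{23548} \approx 14795.0$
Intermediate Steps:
$S{\left(t,B \right)} = \frac{73}{7} + \frac{t}{7}$ ($S{\left(t,B \right)} = 2 + \frac{\left(t + 8\right) + 51}{7} = 2 + \frac{\left(8 + t\right) + 51}{7} = 2 + \frac{59 + t}{7} = 2 + \left(\frac{59}{7} + \frac{t}{7}\right) = \frac{73}{7} + \frac{t}{7}$)
$d = \frac{103459}{7}$ ($d = \left(\frac{73}{7} + \frac{1}{7} \left(-88\right)\right) + 14782 = \left(\frac{73}{7} - \frac{88}{7}\right) + 14782 = - \frac{15}{7} + 14782 = \frac{103459}{7} \approx 14780.0$)
$l = \frac{49357}{3364}$ ($l = \frac{49357}{\left(-73 + 15\right)^{2}} = \frac{49357}{\left(-58\right)^{2}} = \frac{49357}{3364} \approx 14.672$)
$l + d = \frac{49357}{3364} + \frac{103459}{7} = \frac{348381575}{23548}$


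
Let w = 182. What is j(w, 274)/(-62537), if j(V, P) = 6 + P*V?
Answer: -49874/62537 ≈ -0.79751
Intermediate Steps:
j(w, 274)/(-62537) = (6 + 274*182)/(-62537) = (6 + 49868)*(-1/62537) = 49874*(-1/62537) = -49874/62537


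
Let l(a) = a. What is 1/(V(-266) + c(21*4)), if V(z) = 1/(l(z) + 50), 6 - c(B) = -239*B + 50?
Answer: 216/4326911 ≈ 4.9920e-5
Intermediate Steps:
c(B) = -44 + 239*B (c(B) = 6 - (-239*B + 50) = 6 - (50 - 239*B) = 6 + (-50 + 239*B) = -44 + 239*B)
V(z) = 1/(50 + z) (V(z) = 1/(z + 50) = 1/(50 + z))
1/(V(-266) + c(21*4)) = 1/(1/(50 - 266) + (-44 + 239*(21*4))) = 1/(1/(-216) + (-44 + 239*84)) = 1/(-1/216 + (-44 + 20076)) = 1/(-1/216 + 20032) = 1/(4326911/216) = 216/4326911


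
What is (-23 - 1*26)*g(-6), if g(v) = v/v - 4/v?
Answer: -245/3 ≈ -81.667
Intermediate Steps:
g(v) = 1 - 4/v
(-23 - 1*26)*g(-6) = (-23 - 1*26)*((-4 - 6)/(-6)) = (-23 - 26)*(-⅙*(-10)) = -49*5/3 = -245/3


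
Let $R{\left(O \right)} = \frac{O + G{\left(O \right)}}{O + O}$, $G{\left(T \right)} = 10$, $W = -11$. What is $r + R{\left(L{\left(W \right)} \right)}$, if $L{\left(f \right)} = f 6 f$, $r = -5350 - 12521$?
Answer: $- \frac{6486989}{363} \approx -17871.0$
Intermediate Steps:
$r = -17871$
$L{\left(f \right)} = 6 f^{2}$ ($L{\left(f \right)} = 6 f f = 6 f^{2}$)
$R{\left(O \right)} = \frac{10 + O}{2 O}$ ($R{\left(O \right)} = \frac{O + 10}{O + O} = \frac{10 + O}{2 O}$)
$r + R{\left(L{\left(W \right)} \right)} = -17871 + \frac{10 + 6 \left(-11\right)^{2}}{2 \cdot 6 \left(-11\right)^{2}} = -17871 + \frac{10 + 6 \cdot 121}{2 \cdot 6 \cdot 121} = -17871 + \frac{10 + 726}{2 \cdot 726} = -17871 + \frac{1}{2} \cdot \frac{1}{726} \cdot 736 = -17871 + \frac{184}{363} = - \frac{6486989}{363}$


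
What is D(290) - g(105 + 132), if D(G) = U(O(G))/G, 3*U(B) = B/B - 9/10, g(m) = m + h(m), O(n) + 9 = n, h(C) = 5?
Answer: -2105399/8700 ≈ -242.00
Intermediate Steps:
O(n) = -9 + n
g(m) = 5 + m (g(m) = m + 5 = 5 + m)
U(B) = 1/30 (U(B) = (B/B - 9/10)/3 = (1 - 9*⅒)/3 = (1 - 9/10)/3 = (⅓)*(⅒) = 1/30)
D(G) = 1/(30*G)
D(290) - g(105 + 132) = (1/30)/290 - (5 + (105 + 132)) = (1/30)*(1/290) - (5 + 237) = 1/8700 - 1*242 = 1/8700 - 242 = -2105399/8700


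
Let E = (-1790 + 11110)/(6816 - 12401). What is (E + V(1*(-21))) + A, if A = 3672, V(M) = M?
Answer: 4076303/1117 ≈ 3649.3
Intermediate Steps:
E = -1864/1117 (E = 9320/(-5585) = 9320*(-1/5585) = -1864/1117 ≈ -1.6688)
(E + V(1*(-21))) + A = (-1864/1117 + 1*(-21)) + 3672 = (-1864/1117 - 21) + 3672 = -25321/1117 + 3672 = 4076303/1117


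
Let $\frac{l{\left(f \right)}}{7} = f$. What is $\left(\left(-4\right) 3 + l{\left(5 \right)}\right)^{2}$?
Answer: $529$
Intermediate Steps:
$l{\left(f \right)} = 7 f$
$\left(\left(-4\right) 3 + l{\left(5 \right)}\right)^{2} = \left(\left(-4\right) 3 + 7 \cdot 5\right)^{2} = \left(-12 + 35\right)^{2} = 23^{2} = 529$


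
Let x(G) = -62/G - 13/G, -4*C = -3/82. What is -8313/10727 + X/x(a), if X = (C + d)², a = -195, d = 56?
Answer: 2768197294243/339427520 ≈ 8155.5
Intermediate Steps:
C = 3/328 (C = -(-3)/(4*82) = -¼*(-3/82) = 3/328 ≈ 0.0091463)
X = 337493641/107584 (X = (3/328 + 56)² = (18371/328)² = 337493641/107584 ≈ 3137.0)
x(G) = -75/G
-8313/10727 + X/x(a) = -8313/10727 + 337493641/(107584*((-75/(-195)))) = -8313*1/10727 + 337493641/(107584*((-75*(-1/195)))) = -489/631 + 337493641/(107584*(5/13)) = -489/631 + (337493641/107584)*(13/5) = -489/631 + 4387417333/537920 = 2768197294243/339427520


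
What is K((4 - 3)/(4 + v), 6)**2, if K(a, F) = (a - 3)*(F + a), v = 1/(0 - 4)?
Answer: 14853316/50625 ≈ 293.40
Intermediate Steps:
v = -1/4 (v = 1/(-4) = -1/4 ≈ -0.25000)
K(a, F) = (-3 + a)*(F + a)
K((4 - 3)/(4 + v), 6)**2 = (((4 - 3)/(4 - 1/4))**2 - 3*6 - 3*(4 - 3)/(4 - 1/4) + 6*((4 - 3)/(4 - 1/4)))**2 = ((1/(15/4))**2 - 18 - 3/15/4 + 6*(1/(15/4)))**2 = ((1*(4/15))**2 - 18 - 3*4/15 + 6*(1*(4/15)))**2 = ((4/15)**2 - 18 - 3*4/15 + 6*(4/15))**2 = (16/225 - 18 - 4/5 + 8/5)**2 = (-3854/225)**2 = 14853316/50625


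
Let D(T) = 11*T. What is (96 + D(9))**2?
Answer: 38025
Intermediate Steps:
(96 + D(9))**2 = (96 + 11*9)**2 = (96 + 99)**2 = 195**2 = 38025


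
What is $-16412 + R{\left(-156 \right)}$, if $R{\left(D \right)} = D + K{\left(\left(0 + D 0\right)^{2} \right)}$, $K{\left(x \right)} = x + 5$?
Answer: $-16563$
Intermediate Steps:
$K{\left(x \right)} = 5 + x$
$R{\left(D \right)} = 5 + D$ ($R{\left(D \right)} = D + \left(5 + \left(0 + D 0\right)^{2}\right) = D + \left(5 + \left(0 + 0\right)^{2}\right) = D + \left(5 + 0^{2}\right) = D + \left(5 + 0\right) = D + 5 = 5 + D$)
$-16412 + R{\left(-156 \right)} = -16412 + \left(5 - 156\right) = -16412 - 151 = -16563$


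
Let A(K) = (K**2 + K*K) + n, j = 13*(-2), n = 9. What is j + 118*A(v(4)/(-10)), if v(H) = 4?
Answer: 26844/25 ≈ 1073.8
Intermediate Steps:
j = -26
A(K) = 9 + 2*K**2 (A(K) = (K**2 + K*K) + 9 = (K**2 + K**2) + 9 = 2*K**2 + 9 = 9 + 2*K**2)
j + 118*A(v(4)/(-10)) = -26 + 118*(9 + 2*(4/(-10))**2) = -26 + 118*(9 + 2*(4*(-1/10))**2) = -26 + 118*(9 + 2*(-2/5)**2) = -26 + 118*(9 + 2*(4/25)) = -26 + 118*(9 + 8/25) = -26 + 118*(233/25) = -26 + 27494/25 = 26844/25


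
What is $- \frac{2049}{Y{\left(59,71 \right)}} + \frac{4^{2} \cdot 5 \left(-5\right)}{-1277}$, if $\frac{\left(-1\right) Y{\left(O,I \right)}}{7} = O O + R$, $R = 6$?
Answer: $\frac{12380173}{31170293} \approx 0.39718$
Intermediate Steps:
$Y{\left(O,I \right)} = -42 - 7 O^{2}$ ($Y{\left(O,I \right)} = - 7 \left(O O + 6\right) = - 7 \left(O^{2} + 6\right) = - 7 \left(6 + O^{2}\right) = -42 - 7 O^{2}$)
$- \frac{2049}{Y{\left(59,71 \right)}} + \frac{4^{2} \cdot 5 \left(-5\right)}{-1277} = - \frac{2049}{-42 - 7 \cdot 59^{2}} + \frac{4^{2} \cdot 5 \left(-5\right)}{-1277} = - \frac{2049}{-42 - 24367} + 16 \cdot 5 \left(-5\right) \left(- \frac{1}{1277}\right) = - \frac{2049}{-42 - 24367} + 80 \left(-5\right) \left(- \frac{1}{1277}\right) = - \frac{2049}{-24409} - - \frac{400}{1277} = \left(-2049\right) \left(- \frac{1}{24409}\right) + \frac{400}{1277} = \frac{2049}{24409} + \frac{400}{1277} = \frac{12380173}{31170293}$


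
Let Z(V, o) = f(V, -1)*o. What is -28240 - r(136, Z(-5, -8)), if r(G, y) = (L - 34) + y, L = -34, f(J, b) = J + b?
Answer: -28220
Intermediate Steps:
Z(V, o) = o*(-1 + V) (Z(V, o) = (V - 1)*o = (-1 + V)*o = o*(-1 + V))
r(G, y) = -68 + y (r(G, y) = (-34 - 34) + y = -68 + y)
-28240 - r(136, Z(-5, -8)) = -28240 - (-68 - 8*(-1 - 5)) = -28240 - (-68 - 8*(-6)) = -28240 - (-68 + 48) = -28240 - 1*(-20) = -28240 + 20 = -28220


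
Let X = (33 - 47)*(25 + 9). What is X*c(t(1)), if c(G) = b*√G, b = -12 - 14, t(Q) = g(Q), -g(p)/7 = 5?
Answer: 12376*I*√35 ≈ 73217.0*I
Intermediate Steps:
g(p) = -35 (g(p) = -7*5 = -35)
t(Q) = -35
X = -476 (X = -14*34 = -476)
b = -26
c(G) = -26*√G
X*c(t(1)) = -(-12376)*√(-35) = -(-12376)*I*√35 = 12376*I*√35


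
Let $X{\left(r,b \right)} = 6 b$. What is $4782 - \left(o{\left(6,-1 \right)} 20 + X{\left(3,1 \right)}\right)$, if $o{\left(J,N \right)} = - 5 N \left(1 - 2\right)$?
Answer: $4876$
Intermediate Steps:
$o{\left(J,N \right)} = 5 N$ ($o{\left(J,N \right)} = - 5 N \left(-1\right) = 5 N$)
$4782 - \left(o{\left(6,-1 \right)} 20 + X{\left(3,1 \right)}\right) = 4782 - \left(5 \left(-1\right) 20 + 6 \cdot 1\right) = 4782 - \left(\left(-5\right) 20 + 6\right) = 4782 - \left(-100 + 6\right) = 4782 - -94 = 4782 + 94 = 4876$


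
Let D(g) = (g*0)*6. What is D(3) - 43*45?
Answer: -1935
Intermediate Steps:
D(g) = 0 (D(g) = 0*6 = 0)
D(3) - 43*45 = 0 - 43*45 = 0 - 1935 = -1935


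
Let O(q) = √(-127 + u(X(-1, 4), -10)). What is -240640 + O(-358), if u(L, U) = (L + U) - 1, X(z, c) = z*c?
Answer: -240640 + I*√142 ≈ -2.4064e+5 + 11.916*I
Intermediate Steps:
X(z, c) = c*z
u(L, U) = -1 + L + U
O(q) = I*√142 (O(q) = √(-127 + (-1 + 4*(-1) - 10)) = √(-127 + (-1 - 4 - 10)) = √(-127 - 15) = √(-142) = I*√142)
-240640 + O(-358) = -240640 + I*√142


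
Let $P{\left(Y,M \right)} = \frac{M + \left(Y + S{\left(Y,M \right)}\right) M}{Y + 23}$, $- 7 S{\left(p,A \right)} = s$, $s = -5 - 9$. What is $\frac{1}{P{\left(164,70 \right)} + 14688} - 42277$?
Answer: $- \frac{116614593655}{2758346} \approx -42277.0$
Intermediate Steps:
$s = -14$ ($s = -5 - 9 = -14$)
$S{\left(p,A \right)} = 2$ ($S{\left(p,A \right)} = \left(- \frac{1}{7}\right) \left(-14\right) = 2$)
$P{\left(Y,M \right)} = \frac{M + M \left(2 + Y\right)}{23 + Y}$ ($P{\left(Y,M \right)} = \frac{M + \left(Y + 2\right) M}{Y + 23} = \frac{M + \left(2 + Y\right) M}{23 + Y} = \frac{M + M \left(2 + Y\right)}{23 + Y}$)
$\frac{1}{P{\left(164,70 \right)} + 14688} - 42277 = \frac{1}{\frac{70 \left(3 + 164\right)}{23 + 164} + 14688} - 42277 = \frac{1}{70 \cdot \frac{1}{187} \cdot 167 + 14688} - 42277 = \frac{1}{\frac{11690}{187} + 14688} - 42277 = \frac{1}{\frac{2758346}{187}} - 42277 = \frac{187}{2758346} - 42277 = - \frac{116614593655}{2758346}$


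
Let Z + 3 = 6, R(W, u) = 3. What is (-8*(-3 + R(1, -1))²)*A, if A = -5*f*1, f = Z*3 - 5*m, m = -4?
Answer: 0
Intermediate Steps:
Z = 3 (Z = -3 + 6 = 3)
f = 29 (f = 3*3 - 5*(-4) = 9 + 20 = 29)
A = -145 (A = -5*29*1 = -145*1 = -145)
(-8*(-3 + R(1, -1))²)*A = -8*(-3 + 3)²*(-145) = -8*0²*(-145) = -8*0*(-145) = 0*(-145) = 0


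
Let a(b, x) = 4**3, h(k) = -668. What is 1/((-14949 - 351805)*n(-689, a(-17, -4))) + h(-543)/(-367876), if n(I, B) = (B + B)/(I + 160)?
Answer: 7888385105/4317439824128 ≈ 0.0018271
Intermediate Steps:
a(b, x) = 64
n(I, B) = 2*B/(160 + I) (n(I, B) = (2*B)/(160 + I) = 2*B/(160 + I))
1/((-14949 - 351805)*n(-689, a(-17, -4))) + h(-543)/(-367876) = 1/((-14949 - 351805)*((2*64/(160 - 689)))) - 668/(-367876) = 1/((-366754)*((2*64/(-529)))) - 668*(-1/367876) = -1/(366754*(2*64*(-1/529))) + 167/91969 = -1/(366754*(-128/529)) + 167/91969 = -1/366754*(-529/128) + 167/91969 = 529/46944512 + 167/91969 = 7888385105/4317439824128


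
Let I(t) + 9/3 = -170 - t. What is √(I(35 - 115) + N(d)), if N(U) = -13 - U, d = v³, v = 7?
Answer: I*√449 ≈ 21.19*I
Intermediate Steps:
d = 343 (d = 7³ = 343)
I(t) = -173 - t (I(t) = -3 + (-170 - t) = -173 - t)
√(I(35 - 115) + N(d)) = √((-173 - (35 - 115)) + (-13 - 1*343)) = √((-173 - 1*(-80)) + (-13 - 343)) = √((-173 + 80) - 356) = √(-93 - 356) = √(-449) = I*√449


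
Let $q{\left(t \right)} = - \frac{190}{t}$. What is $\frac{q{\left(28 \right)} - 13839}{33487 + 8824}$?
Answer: $- \frac{193841}{592354} \approx -0.32724$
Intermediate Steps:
$\frac{q{\left(28 \right)} - 13839}{33487 + 8824} = \frac{- \frac{190}{28} - 13839}{33487 + 8824} = \frac{\left(-190\right) \frac{1}{28} - 13839}{42311} = \left(- \frac{95}{14} - 13839\right) \frac{1}{42311} = \left(- \frac{193841}{14}\right) \frac{1}{42311} = - \frac{193841}{592354}$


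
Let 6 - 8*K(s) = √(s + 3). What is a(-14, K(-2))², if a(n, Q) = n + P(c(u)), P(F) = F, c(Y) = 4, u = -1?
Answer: 100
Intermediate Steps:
K(s) = ¾ - √(3 + s)/8 (K(s) = ¾ - √(s + 3)/8 = ¾ - √(3 + s)/8)
a(n, Q) = 4 + n (a(n, Q) = n + 4 = 4 + n)
a(-14, K(-2))² = (4 - 14)² = (-10)² = 100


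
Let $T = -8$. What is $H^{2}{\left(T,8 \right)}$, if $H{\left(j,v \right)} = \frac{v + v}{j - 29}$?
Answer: $\frac{256}{1369} \approx 0.187$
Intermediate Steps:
$H{\left(j,v \right)} = \frac{2 v}{-29 + j}$
$H^{2}{\left(T,8 \right)} = \left(2 \cdot 8 \frac{1}{-29 - 8}\right)^{2} = \left(2 \cdot 8 \frac{1}{-37}\right)^{2} = \left(2 \cdot 8 \left(- \frac{1}{37}\right)\right)^{2} = \left(- \frac{16}{37}\right)^{2} = \frac{256}{1369}$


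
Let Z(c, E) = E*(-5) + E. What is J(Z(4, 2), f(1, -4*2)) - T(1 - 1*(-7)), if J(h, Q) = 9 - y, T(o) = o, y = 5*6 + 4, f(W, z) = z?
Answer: -33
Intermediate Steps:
y = 34 (y = 30 + 4 = 34)
Z(c, E) = -4*E (Z(c, E) = -5*E + E = -4*E)
J(h, Q) = -25 (J(h, Q) = 9 - 1*34 = 9 - 34 = -25)
J(Z(4, 2), f(1, -4*2)) - T(1 - 1*(-7)) = -25 - (1 - 1*(-7)) = -25 - (1 + 7) = -25 - 1*8 = -25 - 8 = -33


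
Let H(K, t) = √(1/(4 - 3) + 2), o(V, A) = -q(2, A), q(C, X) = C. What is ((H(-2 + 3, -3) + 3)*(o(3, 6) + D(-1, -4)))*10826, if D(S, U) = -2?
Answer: -129912 - 43304*√3 ≈ -2.0492e+5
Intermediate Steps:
o(V, A) = -2 (o(V, A) = -1*2 = -2)
H(K, t) = √3 (H(K, t) = √(1/1 + 2) = √(1 + 2) = √3)
((H(-2 + 3, -3) + 3)*(o(3, 6) + D(-1, -4)))*10826 = ((√3 + 3)*(-2 - 2))*10826 = ((3 + √3)*(-4))*10826 = (-12 - 4*√3)*10826 = -129912 - 43304*√3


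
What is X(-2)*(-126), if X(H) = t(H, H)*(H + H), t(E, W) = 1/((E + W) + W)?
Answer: -84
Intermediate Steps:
t(E, W) = 1/(E + 2*W)
X(H) = ⅔ (X(H) = (H + H)/(H + 2*H) = (2*H)/((3*H)) = (1/(3*H))*(2*H) = ⅔)
X(-2)*(-126) = (⅔)*(-126) = -84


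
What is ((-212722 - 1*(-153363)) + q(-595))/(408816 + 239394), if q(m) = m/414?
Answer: -24575221/268358940 ≈ -0.091576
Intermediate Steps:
q(m) = m/414 (q(m) = m*(1/414) = m/414)
((-212722 - 1*(-153363)) + q(-595))/(408816 + 239394) = ((-212722 - 1*(-153363)) + (1/414)*(-595))/(408816 + 239394) = ((-212722 + 153363) - 595/414)/648210 = (-59359 - 595/414)*(1/648210) = -24575221/414*1/648210 = -24575221/268358940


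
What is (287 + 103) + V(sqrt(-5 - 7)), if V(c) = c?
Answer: 390 + 2*I*sqrt(3) ≈ 390.0 + 3.4641*I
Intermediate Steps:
(287 + 103) + V(sqrt(-5 - 7)) = (287 + 103) + sqrt(-5 - 7) = 390 + sqrt(-12) = 390 + 2*I*sqrt(3)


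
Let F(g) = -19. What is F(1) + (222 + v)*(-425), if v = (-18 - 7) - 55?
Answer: -60369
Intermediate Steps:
v = -80 (v = -25 - 55 = -80)
F(1) + (222 + v)*(-425) = -19 + (222 - 80)*(-425) = -19 + 142*(-425) = -19 - 60350 = -60369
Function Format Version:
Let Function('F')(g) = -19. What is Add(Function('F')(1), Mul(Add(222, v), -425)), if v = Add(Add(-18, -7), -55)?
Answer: -60369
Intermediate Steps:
v = -80 (v = Add(-25, -55) = -80)
Add(Function('F')(1), Mul(Add(222, v), -425)) = Add(-19, Mul(Add(222, -80), -425)) = Add(-19, Mul(142, -425)) = Add(-19, -60350) = -60369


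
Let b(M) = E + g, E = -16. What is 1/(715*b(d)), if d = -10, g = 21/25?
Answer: -5/54197 ≈ -9.2256e-5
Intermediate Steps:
g = 21/25 (g = 21*(1/25) = 21/25 ≈ 0.84000)
b(M) = -379/25 (b(M) = -16 + 21/25 = -379/25)
1/(715*b(d)) = 1/(715*(-379/25)) = 1/(-54197/5) = -5/54197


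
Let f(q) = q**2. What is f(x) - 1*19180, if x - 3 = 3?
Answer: -19144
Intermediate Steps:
x = 6 (x = 3 + 3 = 6)
f(x) - 1*19180 = 6**2 - 1*19180 = 36 - 19180 = -19144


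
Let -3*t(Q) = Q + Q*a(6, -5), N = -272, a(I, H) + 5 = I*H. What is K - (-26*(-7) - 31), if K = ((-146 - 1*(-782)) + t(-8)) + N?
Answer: 367/3 ≈ 122.33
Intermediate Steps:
a(I, H) = -5 + H*I (a(I, H) = -5 + I*H = -5 + H*I)
t(Q) = 34*Q/3 (t(Q) = -(Q + Q*(-5 - 5*6))/3 = -(Q + Q*(-5 - 30))/3 = -(Q + Q*(-35))/3 = -(Q - 35*Q)/3 = -(-34)*Q/3 = 34*Q/3)
K = 820/3 (K = ((-146 - 1*(-782)) + (34/3)*(-8)) - 272 = ((-146 + 782) - 272/3) - 272 = (636 - 272/3) - 272 = 1636/3 - 272 = 820/3 ≈ 273.33)
K - (-26*(-7) - 31) = 820/3 - (-26*(-7) - 31) = 820/3 - (182 - 31) = 820/3 - 1*151 = 820/3 - 151 = 367/3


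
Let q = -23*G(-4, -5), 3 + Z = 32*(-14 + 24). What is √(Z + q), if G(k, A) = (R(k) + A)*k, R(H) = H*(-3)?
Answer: 31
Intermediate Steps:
Z = 317 (Z = -3 + 32*(-14 + 24) = -3 + 32*10 = -3 + 320 = 317)
R(H) = -3*H
G(k, A) = k*(A - 3*k) (G(k, A) = (-3*k + A)*k = (A - 3*k)*k = k*(A - 3*k))
q = 644 (q = -(-92)*(-5 - 3*(-4)) = -(-92)*(-5 + 12) = -(-92)*7 = -23*(-28) = 644)
√(Z + q) = √(317 + 644) = √961 = 31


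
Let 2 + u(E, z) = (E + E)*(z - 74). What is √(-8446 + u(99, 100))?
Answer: 10*I*√33 ≈ 57.446*I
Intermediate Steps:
u(E, z) = -2 + 2*E*(-74 + z) (u(E, z) = -2 + (E + E)*(z - 74) = -2 + (2*E)*(-74 + z) = -2 + 2*E*(-74 + z))
√(-8446 + u(99, 100)) = √(-8446 + (-2 - 148*99 + 2*99*100)) = √(-8446 + (-2 - 14652 + 19800)) = √(-8446 + 5146) = √(-3300) = 10*I*√33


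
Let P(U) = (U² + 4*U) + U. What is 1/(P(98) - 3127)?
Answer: 1/6967 ≈ 0.00014353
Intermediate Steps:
P(U) = U² + 5*U
1/(P(98) - 3127) = 1/(98*(5 + 98) - 3127) = 1/(98*103 - 3127) = 1/(10094 - 3127) = 1/6967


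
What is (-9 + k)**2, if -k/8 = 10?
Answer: 7921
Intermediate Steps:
k = -80 (k = -8*10 = -80)
(-9 + k)**2 = (-9 - 80)**2 = (-89)**2 = 7921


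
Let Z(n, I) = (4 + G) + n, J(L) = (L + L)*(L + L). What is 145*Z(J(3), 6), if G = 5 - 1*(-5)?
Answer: 7250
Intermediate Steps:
G = 10 (G = 5 + 5 = 10)
J(L) = 4*L² (J(L) = (2*L)*(2*L) = 4*L²)
Z(n, I) = 14 + n (Z(n, I) = (4 + 10) + n = 14 + n)
145*Z(J(3), 6) = 145*(14 + 4*3²) = 145*(14 + 4*9) = 145*(14 + 36) = 145*50 = 7250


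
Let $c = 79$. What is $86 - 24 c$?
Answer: $-1810$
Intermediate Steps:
$86 - 24 c = 86 - 1896 = -1810$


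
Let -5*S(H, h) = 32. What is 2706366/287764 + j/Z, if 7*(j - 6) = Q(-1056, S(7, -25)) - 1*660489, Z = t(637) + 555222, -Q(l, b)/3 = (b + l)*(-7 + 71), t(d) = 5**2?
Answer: 25968891693093/2796151709890 ≈ 9.2874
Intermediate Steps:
S(H, h) = -32/5 (S(H, h) = -1/5*32 = -32/5)
t(d) = 25
Q(l, b) = -192*b - 192*l (Q(l, b) = -3*(b + l)*(-7 + 71) = -3*(b + l)*64 = -3*(64*b + 64*l) = -192*b - 192*l)
Z = 555247 (Z = 25 + 555222 = 555247)
j = -2282331/35 (j = 6 + ((-192*(-32/5) - 192*(-1056)) - 1*660489)/7 = 6 + ((6144/5 + 202752) - 660489)/7 = 6 + (1019904/5 - 660489)/7 = 6 + (1/7)*(-2282541/5) = 6 - 2282541/35 = -2282331/35 ≈ -65209.)
2706366/287764 + j/Z = 2706366/287764 - 2282331/35/555247 = 2706366*(1/287764) - 2282331/35*1/555247 = 1353183/143882 - 2282331/19433645 = 25968891693093/2796151709890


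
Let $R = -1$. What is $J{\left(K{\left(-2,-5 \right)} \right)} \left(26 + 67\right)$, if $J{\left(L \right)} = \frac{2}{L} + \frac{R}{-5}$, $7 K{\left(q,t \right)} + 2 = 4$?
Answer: $\frac{3348}{5} \approx 669.6$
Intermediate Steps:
$K{\left(q,t \right)} = \frac{2}{7}$ ($K{\left(q,t \right)} = - \frac{2}{7} + \frac{1}{7} \cdot 4 = - \frac{2}{7} + \frac{4}{7} = \frac{2}{7}$)
$J{\left(L \right)} = \frac{1}{5} + \frac{2}{L}$ ($J{\left(L \right)} = \frac{2}{L} - \frac{1}{-5} = \frac{2}{L} - - \frac{1}{5} = \frac{2}{L} + \frac{1}{5} = \frac{1}{5} + \frac{2}{L}$)
$J{\left(K{\left(-2,-5 \right)} \right)} \left(26 + 67\right) = \frac{10 + \frac{2}{7}}{5 \cdot \frac{2}{7}} \left(26 + 67\right) = \frac{1}{5} \cdot \frac{7}{2} \cdot \frac{72}{7} \cdot 93 = \frac{36}{5} \cdot 93 = \frac{3348}{5}$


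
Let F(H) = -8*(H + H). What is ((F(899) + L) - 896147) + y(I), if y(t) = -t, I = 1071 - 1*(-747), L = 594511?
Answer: -317838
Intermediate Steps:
I = 1818 (I = 1071 + 747 = 1818)
F(H) = -16*H
((F(899) + L) - 896147) + y(I) = ((-16*899 + 594511) - 896147) - 1*1818 = ((-14384 + 594511) - 896147) - 1818 = (580127 - 896147) - 1818 = -316020 - 1818 = -317838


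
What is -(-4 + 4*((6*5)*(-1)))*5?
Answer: 620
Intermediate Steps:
-(-4 + 4*((6*5)*(-1)))*5 = -(-4 + 4*(30*(-1)))*5 = -(-4 + 4*(-30))*5 = -(-4 - 120)*5 = -1*(-124)*5 = 124*5 = 620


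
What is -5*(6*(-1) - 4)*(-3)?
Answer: -150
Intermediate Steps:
-5*(6*(-1) - 4)*(-3) = -5*(-6 - 4)*(-3) = -5*(-10)*(-3) = 50*(-3) = -150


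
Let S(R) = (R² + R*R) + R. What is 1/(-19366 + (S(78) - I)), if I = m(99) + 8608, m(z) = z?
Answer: -1/15827 ≈ -6.3183e-5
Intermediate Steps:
S(R) = R + 2*R² (S(R) = (R² + R²) + R = 2*R² + R = R + 2*R²)
I = 8707 (I = 99 + 8608 = 8707)
1/(-19366 + (S(78) - I)) = 1/(-19366 + (78*(1 + 2*78) - 1*8707)) = 1/(-19366 + (78*(1 + 156) - 8707)) = 1/(-19366 + (78*157 - 8707)) = 1/(-19366 + (12246 - 8707)) = 1/(-19366 + 3539) = 1/(-15827) = -1/15827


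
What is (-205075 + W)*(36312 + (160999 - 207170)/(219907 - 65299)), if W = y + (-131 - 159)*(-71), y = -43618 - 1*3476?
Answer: -433367640773325/51536 ≈ -8.4090e+9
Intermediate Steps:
y = -47094 (y = -43618 - 3476 = -47094)
W = -26504 (W = -47094 + (-131 - 159)*(-71) = -47094 - 290*(-71) = -47094 + 20590 = -26504)
(-205075 + W)*(36312 + (160999 - 207170)/(219907 - 65299)) = (-205075 - 26504)*(36312 + (160999 - 207170)/(219907 - 65299)) = -231579*(36312 - 46171/154608) = -231579*5614079525/154608 = -433367640773325/51536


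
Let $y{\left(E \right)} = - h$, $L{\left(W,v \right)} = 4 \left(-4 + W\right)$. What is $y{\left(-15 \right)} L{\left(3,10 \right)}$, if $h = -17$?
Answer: $-68$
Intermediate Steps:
$L{\left(W,v \right)} = -16 + 4 W$
$y{\left(E \right)} = 17$ ($y{\left(E \right)} = \left(-1\right) \left(-17\right) = 17$)
$y{\left(-15 \right)} L{\left(3,10 \right)} = 17 \left(-16 + 4 \cdot 3\right) = 17 \left(-16 + 12\right) = 17 \left(-4\right) = -68$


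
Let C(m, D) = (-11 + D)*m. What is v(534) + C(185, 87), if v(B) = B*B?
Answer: 299216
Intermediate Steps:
C(m, D) = m*(-11 + D)
v(B) = B**2
v(534) + C(185, 87) = 534**2 + 185*(-11 + 87) = 285156 + 185*76 = 285156 + 14060 = 299216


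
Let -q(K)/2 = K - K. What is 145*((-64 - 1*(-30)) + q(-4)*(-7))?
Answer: -4930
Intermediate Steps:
q(K) = 0 (q(K) = -2*(K - K) = -2*0 = 0)
145*((-64 - 1*(-30)) + q(-4)*(-7)) = 145*((-64 - 1*(-30)) + 0*(-7)) = 145*((-64 + 30) + 0) = 145*(-34 + 0) = 145*(-34) = -4930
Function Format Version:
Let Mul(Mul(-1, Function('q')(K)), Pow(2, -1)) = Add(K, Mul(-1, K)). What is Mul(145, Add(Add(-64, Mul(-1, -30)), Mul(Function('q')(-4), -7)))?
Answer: -4930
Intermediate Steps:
Function('q')(K) = 0 (Function('q')(K) = Mul(-2, Add(K, Mul(-1, K))) = Mul(-2, 0) = 0)
Mul(145, Add(Add(-64, Mul(-1, -30)), Mul(Function('q')(-4), -7))) = Mul(145, Add(Add(-64, Mul(-1, -30)), Mul(0, -7))) = Mul(145, Add(Add(-64, 30), 0)) = Mul(145, Add(-34, 0)) = Mul(145, -34) = -4930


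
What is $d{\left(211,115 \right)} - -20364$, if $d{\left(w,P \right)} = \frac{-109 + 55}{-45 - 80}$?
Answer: $\frac{2545554}{125} \approx 20364.0$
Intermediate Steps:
$d{\left(w,P \right)} = \frac{54}{125}$ ($d{\left(w,P \right)} = - \frac{54}{-125} = \left(-54\right) \left(- \frac{1}{125}\right) = \frac{54}{125}$)
$d{\left(211,115 \right)} - -20364 = \frac{54}{125} - -20364 = \frac{54}{125} + 20364 = \frac{2545554}{125}$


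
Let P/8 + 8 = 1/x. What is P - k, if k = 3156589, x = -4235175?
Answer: -13368977869283/4235175 ≈ -3.1567e+6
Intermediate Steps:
P = -271051208/4235175 (P = -64 + 8/(-4235175) = -64 + 8*(-1/4235175) = -64 - 8/4235175 = -271051208/4235175 ≈ -64.000)
P - k = -271051208/4235175 - 1*3156589 = -271051208/4235175 - 3156589 = -13368977869283/4235175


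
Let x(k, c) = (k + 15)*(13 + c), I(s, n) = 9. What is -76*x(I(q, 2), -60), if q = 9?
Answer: 85728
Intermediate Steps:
x(k, c) = (13 + c)*(15 + k) (x(k, c) = (15 + k)*(13 + c) = (13 + c)*(15 + k))
-76*x(I(q, 2), -60) = -76*(195 + 13*9 + 15*(-60) - 60*9) = -76*(195 + 117 - 900 - 540) = -76*(-1128) = 85728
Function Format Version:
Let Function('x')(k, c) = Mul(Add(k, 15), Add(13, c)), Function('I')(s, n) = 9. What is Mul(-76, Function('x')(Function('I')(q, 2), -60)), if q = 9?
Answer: 85728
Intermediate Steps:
Function('x')(k, c) = Mul(Add(13, c), Add(15, k)) (Function('x')(k, c) = Mul(Add(15, k), Add(13, c)) = Mul(Add(13, c), Add(15, k)))
Mul(-76, Function('x')(Function('I')(q, 2), -60)) = Mul(-76, Add(195, Mul(13, 9), Mul(15, -60), Mul(-60, 9))) = Mul(-76, Add(195, 117, -900, -540)) = Mul(-76, -1128) = 85728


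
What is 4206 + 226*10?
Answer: 6466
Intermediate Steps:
4206 + 226*10 = 4206 + 2260 = 6466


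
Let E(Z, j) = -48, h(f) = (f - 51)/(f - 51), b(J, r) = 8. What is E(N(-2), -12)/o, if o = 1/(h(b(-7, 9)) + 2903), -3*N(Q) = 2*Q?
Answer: -139392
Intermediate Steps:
h(f) = 1 (h(f) = (-51 + f)/(-51 + f) = 1)
N(Q) = -2*Q/3
o = 1/2904 (o = 1/(1 + 2903) = 1/2904 ≈ 0.00034435)
E(N(-2), -12)/o = -48/1/2904 = -48*2904 = -139392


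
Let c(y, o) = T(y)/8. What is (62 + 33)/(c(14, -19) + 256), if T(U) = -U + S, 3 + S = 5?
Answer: 190/509 ≈ 0.37328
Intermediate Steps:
S = 2 (S = -3 + 5 = 2)
T(U) = 2 - U (T(U) = -U + 2 = 2 - U)
c(y, o) = ¼ - y/8 (c(y, o) = (2 - y)/8 = (2 - y)*(⅛) = ¼ - y/8)
(62 + 33)/(c(14, -19) + 256) = (62 + 33)/((¼ - ⅛*14) + 256) = 95/((¼ - 7/4) + 256) = 95/(-3/2 + 256) = 95/(509/2) = 95*(2/509) = 190/509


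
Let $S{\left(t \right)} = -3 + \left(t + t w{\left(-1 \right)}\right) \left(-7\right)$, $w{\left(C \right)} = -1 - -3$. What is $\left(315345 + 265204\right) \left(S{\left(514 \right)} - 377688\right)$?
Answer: $-225534578265$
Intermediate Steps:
$w{\left(C \right)} = 2$ ($w{\left(C \right)} = -1 + 3 = 2$)
$S{\left(t \right)} = -3 - 21 t$ ($S{\left(t \right)} = -3 + \left(t + t 2\right) \left(-7\right) = -3 + \left(t + 2 t\right) \left(-7\right) = -3 + 3 t \left(-7\right) = -3 - 21 t$)
$\left(315345 + 265204\right) \left(S{\left(514 \right)} - 377688\right) = \left(315345 + 265204\right) \left(\left(-3 - 10794\right) - 377688\right) = 580549 \left(\left(-3 - 10794\right) - 377688\right) = 580549 \left(-10797 - 377688\right) = 580549 \left(-388485\right) = -225534578265$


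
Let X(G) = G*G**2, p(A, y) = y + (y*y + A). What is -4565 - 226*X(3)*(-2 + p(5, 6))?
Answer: -279155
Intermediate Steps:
p(A, y) = A + y + y**2 (p(A, y) = y + (y**2 + A) = y + (A + y**2) = A + y + y**2)
X(G) = G**3
-4565 - 226*X(3)*(-2 + p(5, 6)) = -4565 - 226*3**3*(-2 + (5 + 6 + 6**2)) = -4565 - 226*27*(-2 + (5 + 6 + 36)) = -4565 - 226*27*(-2 + 47) = -4565 - 226*27*45 = -4565 - 226*1215 = -4565 - 1*274590 = -4565 - 274590 = -279155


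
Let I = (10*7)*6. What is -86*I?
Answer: -36120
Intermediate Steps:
I = 420 (I = 70*6 = 420)
-86*I = -86*420 = -36120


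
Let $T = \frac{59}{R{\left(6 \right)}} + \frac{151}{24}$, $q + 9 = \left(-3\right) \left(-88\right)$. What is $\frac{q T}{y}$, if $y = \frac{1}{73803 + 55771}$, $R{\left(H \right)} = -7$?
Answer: $- \frac{1976975305}{28} \approx -7.0606 \cdot 10^{7}$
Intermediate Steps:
$y = \frac{1}{129574} \approx 7.7176 \cdot 10^{-6}$
$q = 255$ ($q = -9 - -264 = -9 + 264 = 255$)
$T = - \frac{359}{168}$ ($T = \frac{59}{-7} + \frac{151}{24} = 59 \left(- \frac{1}{7}\right) + 151 \cdot \frac{1}{24} = - \frac{59}{7} + \frac{151}{24} = - \frac{359}{168} \approx -2.1369$)
$\frac{q T}{y} = 255 \left(- \frac{359}{168}\right) \frac{1}{\frac{1}{129574}} = \left(- \frac{30515}{56}\right) 129574 = - \frac{1976975305}{28}$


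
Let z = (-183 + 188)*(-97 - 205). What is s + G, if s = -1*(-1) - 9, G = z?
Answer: -1518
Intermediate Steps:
z = -1510 (z = 5*(-302) = -1510)
G = -1510
s = -8 (s = 1 - 9 = -8)
s + G = -8 - 1510 = -1518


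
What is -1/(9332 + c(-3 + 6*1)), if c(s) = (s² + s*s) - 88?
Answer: -1/9262 ≈ -0.00010797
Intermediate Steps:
c(s) = -88 + 2*s² (c(s) = (s² + s²) - 88 = 2*s² - 88 = -88 + 2*s²)
-1/(9332 + c(-3 + 6*1)) = -1/(9332 + (-88 + 2*(-3 + 6*1)²)) = -1/(9332 + (-88 + 2*(-3 + 6)²)) = -1/(9332 + (-88 + 2*3²)) = -1/(9332 + (-88 + 2*9)) = -1/(9332 + (-88 + 18)) = -1/(9332 - 70) = -1/9262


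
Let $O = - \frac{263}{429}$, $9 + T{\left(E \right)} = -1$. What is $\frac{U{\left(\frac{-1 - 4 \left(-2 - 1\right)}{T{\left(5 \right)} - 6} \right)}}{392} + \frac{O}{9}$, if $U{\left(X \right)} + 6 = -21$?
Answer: $- \frac{207343}{1513512} \approx -0.13699$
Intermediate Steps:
$T{\left(E \right)} = -10$ ($T{\left(E \right)} = -9 - 1 = -10$)
$U{\left(X \right)} = -27$ ($U{\left(X \right)} = -6 - 21 = -27$)
$O = - \frac{263}{429}$ ($O = \left(-263\right) \frac{1}{429} = - \frac{263}{429} \approx -0.61305$)
$\frac{U{\left(\frac{-1 - 4 \left(-2 - 1\right)}{T{\left(5 \right)} - 6} \right)}}{392} + \frac{O}{9} = - \frac{27}{392} - \frac{263}{429 \cdot 9} = \left(-27\right) \frac{1}{392} - \frac{263}{3861} = - \frac{27}{392} - \frac{263}{3861} = - \frac{207343}{1513512}$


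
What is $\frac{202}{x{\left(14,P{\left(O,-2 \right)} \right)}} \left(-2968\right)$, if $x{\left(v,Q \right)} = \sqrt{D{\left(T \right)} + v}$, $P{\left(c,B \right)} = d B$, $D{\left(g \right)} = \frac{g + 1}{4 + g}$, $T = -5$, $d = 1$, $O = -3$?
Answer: $- \frac{299768 \sqrt{2}}{3} \approx -1.4131 \cdot 10^{5}$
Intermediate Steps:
$D{\left(g \right)} = \frac{1 + g}{4 + g}$
$P{\left(c,B \right)} = B$ ($P{\left(c,B \right)} = 1 B = B$)
$x{\left(v,Q \right)} = \sqrt{4 + v}$ ($x{\left(v,Q \right)} = \sqrt{\frac{1 - 5}{4 - 5} + v} = \sqrt{\frac{1}{-1} \left(-4\right) + v} = \sqrt{\left(-1\right) \left(-4\right) + v} = \sqrt{4 + v}$)
$\frac{202}{x{\left(14,P{\left(O,-2 \right)} \right)}} \left(-2968\right) = \frac{202}{\sqrt{4 + 14}} \left(-2968\right) = \frac{202}{\sqrt{18}} \left(-2968\right) = \frac{202}{3 \sqrt{2}} \left(-2968\right) = 202 \frac{\sqrt{2}}{6} \left(-2968\right) = \frac{101 \sqrt{2}}{3} \left(-2968\right) = - \frac{299768 \sqrt{2}}{3}$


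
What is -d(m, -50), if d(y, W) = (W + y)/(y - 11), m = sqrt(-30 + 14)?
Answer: -566/137 - 156*I/137 ≈ -4.1314 - 1.1387*I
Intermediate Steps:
m = 4*I (m = sqrt(-16) = 4*I ≈ 4.0*I)
d(y, W) = (W + y)/(-11 + y)
-d(m, -50) = -(-50 + 4*I)/(-11 + 4*I) = -(-11 - 4*I)/137*(-50 + 4*I) = -(-50 + 4*I)*(-11 - 4*I)/137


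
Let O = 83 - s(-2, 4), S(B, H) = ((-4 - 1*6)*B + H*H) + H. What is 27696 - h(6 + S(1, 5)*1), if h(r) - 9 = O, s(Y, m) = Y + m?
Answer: 27606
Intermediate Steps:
S(B, H) = H + H² - 10*B (S(B, H) = ((-4 - 6)*B + H²) + H = (-10*B + H²) + H = (H² - 10*B) + H = H + H² - 10*B)
O = 81 (O = 83 - (-2 + 4) = 83 - 1*2 = 83 - 2 = 81)
h(r) = 90 (h(r) = 9 + 81 = 90)
27696 - h(6 + S(1, 5)*1) = 27696 - 1*90 = 27696 - 90 = 27606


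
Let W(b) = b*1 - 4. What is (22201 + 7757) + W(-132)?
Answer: 29822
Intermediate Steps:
W(b) = -4 + b (W(b) = b - 4 = -4 + b)
(22201 + 7757) + W(-132) = (22201 + 7757) + (-4 - 132) = 29958 - 136 = 29822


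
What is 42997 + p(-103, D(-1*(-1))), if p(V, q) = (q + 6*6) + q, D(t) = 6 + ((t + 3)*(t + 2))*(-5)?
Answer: 42925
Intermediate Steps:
D(t) = 6 - 5*(2 + t)*(3 + t) (D(t) = 6 + ((3 + t)*(2 + t))*(-5) = 6 + ((2 + t)*(3 + t))*(-5) = 6 - 5*(2 + t)*(3 + t))
p(V, q) = 36 + 2*q (p(V, q) = (q + 36) + q = (36 + q) + q = 36 + 2*q)
42997 + p(-103, D(-1*(-1))) = 42997 + (36 + 2*(-24 - (-25)*(-1) - 5*(-1*(-1))²)) = 42997 + (36 + 2*(-24 - 25*1 - 5*1²)) = 42997 + (36 + 2*(-24 - 25 - 5*1)) = 42997 + (36 + 2*(-24 - 25 - 5)) = 42997 + (36 + 2*(-54)) = 42997 + (36 - 108) = 42997 - 72 = 42925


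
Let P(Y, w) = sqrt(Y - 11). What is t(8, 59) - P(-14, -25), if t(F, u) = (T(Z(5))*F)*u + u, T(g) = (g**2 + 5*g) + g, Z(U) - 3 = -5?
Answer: -3717 - 5*I ≈ -3717.0 - 5.0*I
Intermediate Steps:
Z(U) = -2 (Z(U) = 3 - 5 = -2)
P(Y, w) = sqrt(-11 + Y)
T(g) = g**2 + 6*g
t(F, u) = u - 8*F*u (t(F, u) = ((-2*(6 - 2))*F)*u + u = ((-2*4)*F)*u + u = (-8*F)*u + u = -8*F*u + u = u - 8*F*u)
t(8, 59) - P(-14, -25) = 59*(1 - 8*8) - sqrt(-11 - 14) = 59*(1 - 64) - sqrt(-25) = 59*(-63) - 5*I = -3717 - 5*I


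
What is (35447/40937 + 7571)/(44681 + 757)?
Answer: 51661579/310015901 ≈ 0.16664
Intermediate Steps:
(35447/40937 + 7571)/(44681 + 757) = (35447*(1/40937) + 7571)/45438 = (35447/40937 + 7571)*(1/45438) = (309969474/40937)*(1/45438) = 51661579/310015901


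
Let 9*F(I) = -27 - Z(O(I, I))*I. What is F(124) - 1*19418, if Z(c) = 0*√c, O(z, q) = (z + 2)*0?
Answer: -19421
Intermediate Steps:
O(z, q) = 0 (O(z, q) = (2 + z)*0 = 0)
Z(c) = 0
F(I) = -3 (F(I) = (-27 - 0*I)/9 = (-27 - 1*0)/9 = (-27 + 0)/9 = (⅑)*(-27) = -3)
F(124) - 1*19418 = -3 - 1*19418 = -3 - 19418 = -19421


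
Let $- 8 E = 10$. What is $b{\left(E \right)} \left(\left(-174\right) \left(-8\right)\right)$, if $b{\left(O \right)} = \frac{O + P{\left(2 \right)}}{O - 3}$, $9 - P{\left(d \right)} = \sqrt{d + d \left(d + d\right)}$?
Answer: $- \frac{43152}{17} + \frac{5568 \sqrt{10}}{17} \approx -1502.6$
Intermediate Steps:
$E = - \frac{5}{4}$ ($E = \left(- \frac{1}{8}\right) 10 = - \frac{5}{4} \approx -1.25$)
$P{\left(d \right)} = 9 - \sqrt{d + 2 d^{2}}$ ($P{\left(d \right)} = 9 - \sqrt{d + d \left(d + d\right)} = 9 - \sqrt{d + d 2 d} = 9 - \sqrt{d + 2 d^{2}}$)
$b{\left(O \right)} = \frac{9 + O - \sqrt{10}}{-3 + O}$ ($b{\left(O \right)} = \frac{O + \left(9 - \sqrt{2 \left(1 + 2 \cdot 2\right)}\right)}{O - 3} = \frac{O + \left(9 - \sqrt{2 \left(1 + 4\right)}\right)}{-3 + O} = \frac{O + \left(9 - \sqrt{2 \cdot 5}\right)}{-3 + O} = \frac{O + \left(9 - \sqrt{10}\right)}{-3 + O} = \frac{9 + O - \sqrt{10}}{-3 + O}$)
$b{\left(E \right)} \left(\left(-174\right) \left(-8\right)\right) = \frac{9 - \frac{5}{4} - \sqrt{10}}{-3 - \frac{5}{4}} \left(\left(-174\right) \left(-8\right)\right) = \frac{\frac{31}{4} - \sqrt{10}}{- \frac{17}{4}} \cdot 1392 = - \frac{4 \left(\frac{31}{4} - \sqrt{10}\right)}{17} \cdot 1392 = \left(- \frac{31}{17} + \frac{4 \sqrt{10}}{17}\right) 1392 = - \frac{43152}{17} + \frac{5568 \sqrt{10}}{17}$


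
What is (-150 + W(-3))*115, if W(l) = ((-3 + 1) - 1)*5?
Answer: -18975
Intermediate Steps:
W(l) = -15 (W(l) = (-2 - 1)*5 = -3*5 = -15)
(-150 + W(-3))*115 = (-150 - 15)*115 = -165*115 = -18975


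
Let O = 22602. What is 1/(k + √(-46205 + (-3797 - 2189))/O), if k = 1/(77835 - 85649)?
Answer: -55441459123/44266944920 - 57501932783*I*√5799/44266944920 ≈ -1.2524 - 98.919*I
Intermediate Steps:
k = -1/7814 (k = 1/(-7814) = -1/7814 ≈ -0.00012798)
1/(k + √(-46205 + (-3797 - 2189))/O) = 1/(-1/7814 + √(-46205 + (-3797 - 2189))/22602) = 1/(-1/7814 + √(-46205 - 5986)*(1/22602)) = 1/(-1/7814 + √(-52191)*(1/22602)) = 1/(-1/7814 + (3*I*√5799)*(1/22602)) = 1/(-1/7814 + I*√5799/7534)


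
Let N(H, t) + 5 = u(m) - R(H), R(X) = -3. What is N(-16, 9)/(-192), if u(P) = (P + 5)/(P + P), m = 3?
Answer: 1/288 ≈ 0.0034722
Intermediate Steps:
u(P) = (5 + P)/(2*P) (u(P) = (5 + P)/((2*P)) = (5 + P)*(1/(2*P)) = (5 + P)/(2*P))
N(H, t) = -⅔ (N(H, t) = -5 + ((½)*(5 + 3)/3 - 1*(-3)) = -5 + ((½)*(⅓)*8 + 3) = -5 + (4/3 + 3) = -5 + 13/3 = -⅔)
N(-16, 9)/(-192) = -⅔/(-192) = -⅔*(-1/192) = 1/288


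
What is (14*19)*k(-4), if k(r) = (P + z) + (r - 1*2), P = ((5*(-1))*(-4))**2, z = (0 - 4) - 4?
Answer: 102676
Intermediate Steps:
z = -8 (z = -4 - 4 = -8)
P = 400 (P = (-5*(-4))**2 = 20**2 = 400)
k(r) = 390 + r (k(r) = (400 - 8) + (r - 1*2) = 392 + (r - 2) = 392 + (-2 + r) = 390 + r)
(14*19)*k(-4) = (14*19)*(390 - 4) = 266*386 = 102676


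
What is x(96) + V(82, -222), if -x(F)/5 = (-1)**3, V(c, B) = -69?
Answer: -64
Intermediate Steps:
x(F) = 5 (x(F) = -5*(-1)**3 = -5*(-1) = 5)
x(96) + V(82, -222) = 5 - 69 = -64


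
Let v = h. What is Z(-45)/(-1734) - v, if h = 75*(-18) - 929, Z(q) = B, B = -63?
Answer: 1317283/578 ≈ 2279.0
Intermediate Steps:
Z(q) = -63
h = -2279 (h = -1350 - 929 = -2279)
v = -2279
Z(-45)/(-1734) - v = -63/(-1734) - 1*(-2279) = -63*(-1/1734) + 2279 = 21/578 + 2279 = 1317283/578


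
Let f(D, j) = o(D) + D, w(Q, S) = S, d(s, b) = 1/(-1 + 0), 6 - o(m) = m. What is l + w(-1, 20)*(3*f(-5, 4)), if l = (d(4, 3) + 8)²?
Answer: 409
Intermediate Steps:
o(m) = 6 - m
d(s, b) = -1 (d(s, b) = 1/(-1) = -1)
l = 49 (l = (-1 + 8)² = 7² = 49)
f(D, j) = 6 (f(D, j) = (6 - D) + D = 6)
l + w(-1, 20)*(3*f(-5, 4)) = 49 + 20*(3*6) = 49 + 20*18 = 49 + 360 = 409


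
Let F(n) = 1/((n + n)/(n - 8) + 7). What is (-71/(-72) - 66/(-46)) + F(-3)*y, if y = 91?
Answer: 1990403/137448 ≈ 14.481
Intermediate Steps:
F(n) = 1/(7 + 2*n/(-8 + n)) (F(n) = 1/((2*n)/(-8 + n) + 7) = 1/(2*n/(-8 + n) + 7) = 1/(7 + 2*n/(-8 + n)))
(-71/(-72) - 66/(-46)) + F(-3)*y = (-71/(-72) - 66/(-46)) + ((-8 - 3)/(-56 + 9*(-3)))*91 = (-71*(-1/72) - 66*(-1/46)) + (-11/(-56 - 27))*91 = (71/72 + 33/23) + (-11/(-83))*91 = 4009/1656 - 1/83*(-11)*91 = 4009/1656 + (11/83)*91 = 4009/1656 + 1001/83 = 1990403/137448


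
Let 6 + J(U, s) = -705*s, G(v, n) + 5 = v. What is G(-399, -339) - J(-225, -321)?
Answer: -226703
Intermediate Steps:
G(v, n) = -5 + v
J(U, s) = -6 - 705*s
G(-399, -339) - J(-225, -321) = (-5 - 399) - (-6 - 705*(-321)) = -404 - (-6 + 226305) = -404 - 1*226299 = -404 - 226299 = -226703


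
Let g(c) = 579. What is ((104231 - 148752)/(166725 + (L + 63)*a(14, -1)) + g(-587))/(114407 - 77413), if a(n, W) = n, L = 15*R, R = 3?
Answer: 48682351/3111879789 ≈ 0.015644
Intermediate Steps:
L = 45 (L = 15*3 = 45)
((104231 - 148752)/(166725 + (L + 63)*a(14, -1)) + g(-587))/(114407 - 77413) = ((104231 - 148752)/(166725 + (45 + 63)*14) + 579)/(114407 - 77413) = (-44521/(166725 + 108*14) + 579)/36994 = (-44521/(166725 + 1512) + 579)*(1/36994) = (-44521/168237 + 579)*(1/36994) = (97364702/168237)*(1/36994) = 48682351/3111879789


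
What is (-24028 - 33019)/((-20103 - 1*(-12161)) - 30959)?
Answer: 57047/38901 ≈ 1.4665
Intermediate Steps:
(-24028 - 33019)/((-20103 - 1*(-12161)) - 30959) = -57047/((-20103 + 12161) - 30959) = -57047/(-7942 - 30959) = -57047/(-38901) = -57047*(-1/38901) = 57047/38901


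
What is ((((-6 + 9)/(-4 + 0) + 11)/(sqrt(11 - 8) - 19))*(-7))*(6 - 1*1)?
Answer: 27265/1432 + 1435*sqrt(3)/1432 ≈ 20.775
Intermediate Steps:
((((-6 + 9)/(-4 + 0) + 11)/(sqrt(11 - 8) - 19))*(-7))*(6 - 1*1) = (((3/(-4) + 11)/(sqrt(3) - 19))*(-7))*(6 - 1) = (((3*(-1/4) + 11)/(-19 + sqrt(3)))*(-7))*5 = (((-3/4 + 11)/(-19 + sqrt(3)))*(-7))*5 = ((41/(4*(-19 + sqrt(3))))*(-7))*5 = -287/(4*(-19 + sqrt(3)))*5 = -1435/(4*(-19 + sqrt(3)))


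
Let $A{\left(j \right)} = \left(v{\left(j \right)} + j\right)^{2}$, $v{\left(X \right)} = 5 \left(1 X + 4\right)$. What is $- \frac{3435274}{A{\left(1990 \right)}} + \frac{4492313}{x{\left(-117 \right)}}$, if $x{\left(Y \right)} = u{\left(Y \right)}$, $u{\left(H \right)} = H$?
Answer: $- \frac{24714924659533}{643687200} \approx -38396.0$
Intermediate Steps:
$x{\left(Y \right)} = Y$
$v{\left(X \right)} = 20 + 5 X$ ($v{\left(X \right)} = 5 \left(X + 4\right) = 5 \left(4 + X\right) = 20 + 5 X$)
$A{\left(j \right)} = \left(20 + 6 j\right)^{2}$ ($A{\left(j \right)} = \left(\left(20 + 5 j\right) + j\right)^{2} = \left(20 + 6 j\right)^{2}$)
$- \frac{3435274}{A{\left(1990 \right)}} + \frac{4492313}{x{\left(-117 \right)}} = - \frac{3435274}{4 \left(10 + 3 \cdot 1990\right)^{2}} + \frac{4492313}{-117} = - \frac{3435274}{4 \left(10 + 5970\right)^{2}} + 4492313 \left(- \frac{1}{117}\right) = - \frac{3435274}{4 \cdot 5980^{2}} - \frac{4492313}{117} = - \frac{3435274}{4 \cdot 35760400} - \frac{4492313}{117} = - \frac{3435274}{143041600} - \frac{4492313}{117} = \left(-3435274\right) \frac{1}{143041600} - \frac{4492313}{117} = - \frac{1717637}{71520800} - \frac{4492313}{117} = - \frac{24714924659533}{643687200}$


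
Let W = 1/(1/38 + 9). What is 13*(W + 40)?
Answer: 178854/343 ≈ 521.44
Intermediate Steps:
W = 38/343 (W = 1/(1*(1/38) + 9) = 1/(1/38 + 9) = 1/(343/38) = 38/343 ≈ 0.11079)
13*(W + 40) = 13*(38/343 + 40) = 13*(13758/343) = 178854/343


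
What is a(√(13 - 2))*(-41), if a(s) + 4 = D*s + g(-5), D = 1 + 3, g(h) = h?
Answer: 369 - 164*√11 ≈ -174.93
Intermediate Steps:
D = 4
a(s) = -9 + 4*s (a(s) = -4 + (4*s - 5) = -4 + (-5 + 4*s) = -9 + 4*s)
a(√(13 - 2))*(-41) = (-9 + 4*√(13 - 2))*(-41) = (-9 + 4*√11)*(-41) = 369 - 164*√11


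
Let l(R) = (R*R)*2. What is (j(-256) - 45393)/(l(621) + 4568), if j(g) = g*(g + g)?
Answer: 85679/775850 ≈ 0.11043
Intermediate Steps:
l(R) = 2*R² (l(R) = R²*2 = 2*R²)
j(g) = 2*g² (j(g) = g*(2*g) = 2*g²)
(j(-256) - 45393)/(l(621) + 4568) = (2*(-256)² - 45393)/(2*621² + 4568) = (2*65536 - 45393)/(2*385641 + 4568) = (131072 - 45393)/(771282 + 4568) = 85679/775850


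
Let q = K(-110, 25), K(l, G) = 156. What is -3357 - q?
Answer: -3513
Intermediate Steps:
q = 156
-3357 - q = -3357 - 1*156 = -3357 - 156 = -3513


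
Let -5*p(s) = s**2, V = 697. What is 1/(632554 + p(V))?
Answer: 5/2676961 ≈ 1.8678e-6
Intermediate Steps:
p(s) = -s**2/5
1/(632554 + p(V)) = 1/(632554 - 1/5*697**2) = 1/(632554 - 1/5*485809) = 1/(632554 - 485809/5) = 1/(2676961/5) = 5/2676961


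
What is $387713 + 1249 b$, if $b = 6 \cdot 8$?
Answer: $447665$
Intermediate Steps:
$b = 48$
$387713 + 1249 b = 387713 + 1249 \cdot 48 = 387713 + 59952 = 447665$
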